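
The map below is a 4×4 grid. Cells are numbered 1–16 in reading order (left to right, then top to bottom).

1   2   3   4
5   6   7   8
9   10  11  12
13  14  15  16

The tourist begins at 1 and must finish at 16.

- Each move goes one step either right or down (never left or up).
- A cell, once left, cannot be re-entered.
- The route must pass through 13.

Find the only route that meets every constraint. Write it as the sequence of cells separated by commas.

Moves only go right or down, so the column and row indices never decrease.
Route from 1: 3× down (reaching 13), 3× right (reaching 16) — 6 moves in all.
Check: all required cells visited.

1, 5, 9, 13, 14, 15, 16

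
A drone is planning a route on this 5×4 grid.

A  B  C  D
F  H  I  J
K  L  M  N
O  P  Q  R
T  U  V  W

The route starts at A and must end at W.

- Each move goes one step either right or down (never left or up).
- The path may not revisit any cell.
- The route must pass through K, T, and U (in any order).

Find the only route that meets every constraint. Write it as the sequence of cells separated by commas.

A, F, K, O, T, U, V, W

Moves only go right or down, so the column and row indices never decrease.
Route from A: 4× down (reaching T), 3× right (reaching W) — 7 moves in all.
Check: all required cells visited.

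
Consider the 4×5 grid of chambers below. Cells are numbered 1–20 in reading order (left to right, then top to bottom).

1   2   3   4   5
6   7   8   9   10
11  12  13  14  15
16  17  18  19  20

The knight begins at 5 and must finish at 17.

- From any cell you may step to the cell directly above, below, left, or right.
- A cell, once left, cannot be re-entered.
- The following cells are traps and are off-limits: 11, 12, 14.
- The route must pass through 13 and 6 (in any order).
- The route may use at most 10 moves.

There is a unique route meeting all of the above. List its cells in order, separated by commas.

Any route must reach 13 and 6 and still end at 17 within 10 moves, so the order of the required stops is forced.
Route from 5: left 4 to 1, down 1 to 6, right 2 to 8, down 2 to 18, left 1 to 17 — 10 moves in all.
Check: all required cells visited; 10 ≤ 10 moves.

5, 4, 3, 2, 1, 6, 7, 8, 13, 18, 17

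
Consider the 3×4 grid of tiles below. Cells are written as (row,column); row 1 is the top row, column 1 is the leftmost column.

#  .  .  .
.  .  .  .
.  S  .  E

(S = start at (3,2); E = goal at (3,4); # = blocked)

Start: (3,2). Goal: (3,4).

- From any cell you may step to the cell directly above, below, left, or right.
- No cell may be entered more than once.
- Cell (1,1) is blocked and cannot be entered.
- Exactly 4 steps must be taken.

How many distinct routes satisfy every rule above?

Need simple routes of exactly 4 moves from (3,2) to (3,4) (Manhattan distance 2, so 1 moves are spent on a detour and 1 undoing it).
Enumerating: (3,2) (2,2) (2,3) (3,3) (3,4) | (3,2) (2,2) (2,3) (2,4) (3,4) | (3,2) (3,3) (2,3) (2,4) (3,4).
That gives 3 routes.

3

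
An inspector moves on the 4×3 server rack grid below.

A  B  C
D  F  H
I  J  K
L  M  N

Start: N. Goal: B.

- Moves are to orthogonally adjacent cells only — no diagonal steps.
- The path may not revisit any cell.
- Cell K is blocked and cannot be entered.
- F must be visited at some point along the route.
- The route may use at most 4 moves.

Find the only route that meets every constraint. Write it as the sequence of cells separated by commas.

Any route must reach F and still end at B within 4 moves, so the order of the required stops is forced.
Route from N: left to M, 3× up (reaching B) — 4 moves in all.
Check: all required cells visited; 4 ≤ 4 moves.

N, M, J, F, B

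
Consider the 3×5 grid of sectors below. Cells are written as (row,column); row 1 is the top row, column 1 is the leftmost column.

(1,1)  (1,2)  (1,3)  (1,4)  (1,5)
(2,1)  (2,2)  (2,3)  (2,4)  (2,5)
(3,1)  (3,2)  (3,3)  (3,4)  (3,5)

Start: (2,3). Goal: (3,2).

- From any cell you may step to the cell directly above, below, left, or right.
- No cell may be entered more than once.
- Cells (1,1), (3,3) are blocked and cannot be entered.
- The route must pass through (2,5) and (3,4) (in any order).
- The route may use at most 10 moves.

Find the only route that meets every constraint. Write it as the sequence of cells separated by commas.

(2,3), (2,4), (3,4), (3,5), (2,5), (1,5), (1,4), (1,3), (1,2), (2,2), (3,2)

The 10-move cap with required stops at (2,5), (3,4) leaves no slack for detours.
Route from (2,3): right 1 to (2,4), down 1 to (3,4), right 1 to (3,5), up 2 to (1,5), left 3 to (1,2), down 2 to (3,2) — 10 moves in all.
Check: all required cells visited; 10 ≤ 10 moves.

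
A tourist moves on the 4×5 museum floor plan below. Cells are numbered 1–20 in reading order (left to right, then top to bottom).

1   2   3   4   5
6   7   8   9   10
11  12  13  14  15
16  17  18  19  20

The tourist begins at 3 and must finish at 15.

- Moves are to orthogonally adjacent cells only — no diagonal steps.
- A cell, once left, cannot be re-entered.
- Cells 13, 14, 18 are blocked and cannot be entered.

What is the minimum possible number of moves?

The Manhattan distance from 3 to 15 is |1−3| + |3−5| = 4, so at least 4 moves are needed.
A route of 4 moves achieves this: 3 → 8 → 9 → 10 → 15.
Since 4 matches the lower bound, it is optimal.

4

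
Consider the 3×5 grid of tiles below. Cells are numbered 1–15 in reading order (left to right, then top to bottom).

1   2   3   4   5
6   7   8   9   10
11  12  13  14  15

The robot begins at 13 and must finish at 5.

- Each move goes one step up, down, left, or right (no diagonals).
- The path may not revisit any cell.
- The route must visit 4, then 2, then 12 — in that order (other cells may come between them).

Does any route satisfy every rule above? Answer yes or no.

no

Ignoring the required order, 25 revisit-free routes from 13 to 5 pass through all of 4, 2, and 12; the waypoint orders that occur are 12 → 2 → 4 (25) — never 4 → 2 → 12.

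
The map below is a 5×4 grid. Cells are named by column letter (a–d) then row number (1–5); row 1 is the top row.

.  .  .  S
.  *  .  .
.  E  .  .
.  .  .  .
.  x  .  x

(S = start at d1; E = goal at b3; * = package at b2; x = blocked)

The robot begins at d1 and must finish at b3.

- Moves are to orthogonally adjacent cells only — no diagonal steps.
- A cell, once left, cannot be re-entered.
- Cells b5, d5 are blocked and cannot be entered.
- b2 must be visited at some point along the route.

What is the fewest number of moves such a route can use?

Any route passes through b2 somewhere between d1 and b3. Summing Manhattan distances along the two legs (d1 → b2 → b3) gives a lower bound of 3 + 1 = 4 moves.
A route of 4 moves achieves this: d1 → d2 → c2 → b2 → b3.
Since 4 matches the lower bound, it is optimal.

4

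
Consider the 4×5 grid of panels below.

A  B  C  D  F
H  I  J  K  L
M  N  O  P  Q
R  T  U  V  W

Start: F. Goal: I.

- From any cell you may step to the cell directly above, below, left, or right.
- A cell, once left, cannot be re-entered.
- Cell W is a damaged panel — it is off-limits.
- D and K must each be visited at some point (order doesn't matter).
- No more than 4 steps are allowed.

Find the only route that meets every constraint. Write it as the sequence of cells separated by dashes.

F - D - K - J - I

Any route must reach D and K and still end at I within 4 moves, so the order of the required stops is forced.
Route from F: left to D, down to K, 2× left (reaching I) — 4 moves in all.
Check: all required cells visited; 4 ≤ 4 moves.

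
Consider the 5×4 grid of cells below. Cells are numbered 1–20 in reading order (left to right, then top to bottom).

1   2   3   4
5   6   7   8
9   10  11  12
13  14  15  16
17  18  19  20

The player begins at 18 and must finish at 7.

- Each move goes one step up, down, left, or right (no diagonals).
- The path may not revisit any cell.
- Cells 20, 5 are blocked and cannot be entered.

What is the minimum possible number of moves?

The Manhattan distance from 18 to 7 is |5−2| + |2−3| = 4, so at least 4 moves are needed.
A route of 4 moves achieves this: 18 → 14 → 10 → 6 → 7.
Since 4 matches the lower bound, it is optimal.

4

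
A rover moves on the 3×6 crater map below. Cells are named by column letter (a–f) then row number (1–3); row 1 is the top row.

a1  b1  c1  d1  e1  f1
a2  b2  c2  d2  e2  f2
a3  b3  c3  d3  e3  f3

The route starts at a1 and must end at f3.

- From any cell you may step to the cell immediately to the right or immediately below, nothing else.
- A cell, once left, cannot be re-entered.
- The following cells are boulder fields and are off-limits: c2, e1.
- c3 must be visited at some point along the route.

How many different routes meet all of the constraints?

A right/down-only route from a1 to f3 makes exactly 2 down-moves and 5 right-moves in some order.
With no other constraints that would be C(7,2) = 21 routes.
Split at c3 and multiply the segment counts (each segment already excludes blocked cells): a1→c3: 3; c3→f3: 1; product = 3.
That gives 3 routes.

3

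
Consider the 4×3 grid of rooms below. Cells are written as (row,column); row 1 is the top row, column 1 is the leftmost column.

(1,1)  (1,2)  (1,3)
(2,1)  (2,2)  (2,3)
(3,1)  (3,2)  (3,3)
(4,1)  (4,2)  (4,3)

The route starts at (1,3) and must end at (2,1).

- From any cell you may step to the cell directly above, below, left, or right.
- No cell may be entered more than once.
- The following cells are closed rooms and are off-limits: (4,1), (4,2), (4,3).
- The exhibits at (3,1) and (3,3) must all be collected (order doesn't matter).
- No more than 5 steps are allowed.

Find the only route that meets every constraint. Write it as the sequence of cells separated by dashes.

The 5-move cap with required stops at (3,1), (3,3) leaves no slack for detours.
Route from (1,3): 2× down (reaching (3,3)), 2× left (reaching (3,1)), up to (2,1) — 5 moves in all.
Check: all required cells visited; 5 ≤ 5 moves.

(1,3) - (2,3) - (3,3) - (3,2) - (3,1) - (2,1)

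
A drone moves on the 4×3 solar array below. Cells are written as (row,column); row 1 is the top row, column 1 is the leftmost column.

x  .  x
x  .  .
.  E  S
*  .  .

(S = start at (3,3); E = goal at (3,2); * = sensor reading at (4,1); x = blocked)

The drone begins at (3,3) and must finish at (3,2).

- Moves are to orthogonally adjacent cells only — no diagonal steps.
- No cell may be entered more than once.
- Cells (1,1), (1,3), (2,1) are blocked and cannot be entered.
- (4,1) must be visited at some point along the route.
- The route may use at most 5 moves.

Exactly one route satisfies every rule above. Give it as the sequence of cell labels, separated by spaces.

(3,3) (4,3) (4,2) (4,1) (3,1) (3,2)

The 5-move cap with required stops at (4,1) leaves no slack for detours.
Route from (3,3): down to (4,3), 2× left (reaching (4,1)), up to (3,1), right to (3,2) — 5 moves in all.
Check: all required cells visited; 5 ≤ 5 moves.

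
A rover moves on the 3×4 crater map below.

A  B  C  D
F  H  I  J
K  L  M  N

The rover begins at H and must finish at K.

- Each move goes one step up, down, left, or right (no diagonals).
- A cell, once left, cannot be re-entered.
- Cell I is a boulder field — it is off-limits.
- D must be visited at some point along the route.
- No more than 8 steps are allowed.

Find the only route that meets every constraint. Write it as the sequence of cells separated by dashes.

H - B - C - D - J - N - M - L - K

Any route must reach D and still end at K within 8 moves, so the order of the required stops is forced.
Route from H: up to B, 2× right (reaching D), 2× down (reaching N), 3× left (reaching K) — 8 moves in all.
Check: all required cells visited; 8 ≤ 8 moves.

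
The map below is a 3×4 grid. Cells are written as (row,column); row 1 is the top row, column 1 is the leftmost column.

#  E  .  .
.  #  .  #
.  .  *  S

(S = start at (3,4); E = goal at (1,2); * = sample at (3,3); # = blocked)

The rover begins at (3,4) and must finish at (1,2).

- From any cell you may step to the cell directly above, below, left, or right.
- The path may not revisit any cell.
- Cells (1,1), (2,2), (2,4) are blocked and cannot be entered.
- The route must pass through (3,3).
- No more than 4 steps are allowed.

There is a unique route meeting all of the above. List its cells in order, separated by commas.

(3,4), (3,3), (2,3), (1,3), (1,2)

The budget equals the shortest possible length, so every move has to be on a shortest route through the required cells.
Route from (3,4): left 1 to (3,3), up 2 to (1,3), left 1 to (1,2) — 4 moves in all.
Check: all required cells visited; 4 ≤ 4 moves.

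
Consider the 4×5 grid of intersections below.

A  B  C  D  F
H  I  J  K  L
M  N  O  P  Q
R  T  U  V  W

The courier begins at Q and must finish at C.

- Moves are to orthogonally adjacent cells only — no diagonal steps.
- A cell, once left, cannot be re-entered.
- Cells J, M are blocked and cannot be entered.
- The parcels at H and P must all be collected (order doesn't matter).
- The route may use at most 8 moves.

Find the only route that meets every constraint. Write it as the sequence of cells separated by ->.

Q -> P -> O -> N -> I -> H -> A -> B -> C

Any route must reach H and P and still end at C within 8 moves, so the order of the required stops is forced.
Route from Q: left 3 to N, up 1 to I, left 1 to H, up 1 to A, right 2 to C — 8 moves in all.
Check: all required cells visited; 8 ≤ 8 moves.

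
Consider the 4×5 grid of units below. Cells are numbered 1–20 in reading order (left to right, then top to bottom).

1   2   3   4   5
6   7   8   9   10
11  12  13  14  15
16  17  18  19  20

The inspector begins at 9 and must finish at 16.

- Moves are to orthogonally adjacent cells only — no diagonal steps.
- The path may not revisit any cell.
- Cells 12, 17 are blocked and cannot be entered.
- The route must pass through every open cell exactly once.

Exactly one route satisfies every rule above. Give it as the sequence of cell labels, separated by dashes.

9 - 14 - 13 - 18 - 19 - 20 - 15 - 10 - 5 - 4 - 3 - 8 - 7 - 2 - 1 - 6 - 11 - 16

Need to visit all 18 open cells exactly once, starting at 9 and ending at 16.
Route from 9: down 1 to 14, left 1 to 13, down 1 to 18, right 2 to 20, up 3 to 5, left 2 to 3, down 1 to 8, left 1 to 7, up 1 to 2, left 1 to 1, down 3 to 16 — 17 moves in all.
Check: all 18 open cells covered.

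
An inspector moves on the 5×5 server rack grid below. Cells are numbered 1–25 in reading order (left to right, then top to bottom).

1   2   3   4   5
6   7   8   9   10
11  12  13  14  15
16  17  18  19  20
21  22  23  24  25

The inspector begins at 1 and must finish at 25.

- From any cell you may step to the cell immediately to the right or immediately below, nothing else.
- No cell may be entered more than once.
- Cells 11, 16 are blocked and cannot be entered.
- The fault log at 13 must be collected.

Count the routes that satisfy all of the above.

A right/down-only route from 1 to 25 makes exactly 4 down-moves and 4 right-moves in some order.
With no other constraints that would be C(8,4) = 70 routes.
Split at 13 and multiply the segment counts (each segment already excludes blocked cells): 1→13: 5; 13→25: 6; product = 30.
That gives 30 routes.

30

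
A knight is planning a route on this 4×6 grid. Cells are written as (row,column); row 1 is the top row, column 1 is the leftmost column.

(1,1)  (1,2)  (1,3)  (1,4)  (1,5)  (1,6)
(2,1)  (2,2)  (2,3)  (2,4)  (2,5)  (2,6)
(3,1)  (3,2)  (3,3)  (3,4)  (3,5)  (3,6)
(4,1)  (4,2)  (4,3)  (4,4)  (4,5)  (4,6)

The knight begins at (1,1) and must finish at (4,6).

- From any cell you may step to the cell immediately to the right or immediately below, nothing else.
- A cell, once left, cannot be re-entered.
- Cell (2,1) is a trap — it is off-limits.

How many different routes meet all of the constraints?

A right/down-only route from (1,1) to (4,6) makes exactly 3 down-moves and 5 right-moves in some order.
With no other constraints that would be C(8,3) = 56 routes.
Subtract routes through each blocked cell (inclusion–exclusion for overlaps): − through (2,1): 21 → 35.
That gives 35 routes.

35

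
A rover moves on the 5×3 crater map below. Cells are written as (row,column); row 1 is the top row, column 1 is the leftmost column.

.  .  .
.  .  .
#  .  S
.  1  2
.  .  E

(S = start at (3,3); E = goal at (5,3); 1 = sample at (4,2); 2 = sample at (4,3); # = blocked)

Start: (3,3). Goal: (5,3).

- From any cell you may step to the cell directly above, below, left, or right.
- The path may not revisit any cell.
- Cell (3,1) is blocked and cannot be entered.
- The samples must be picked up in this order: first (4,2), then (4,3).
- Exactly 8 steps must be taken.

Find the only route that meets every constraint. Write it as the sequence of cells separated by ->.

The waypoints must appear in the order (4,2), (4,3), with no cell reused.
Route from (3,3): 2× up (reaching (1,3)), left to (1,2), 3× down (reaching (4,2)), right to (4,3), down to (5,3) — 8 moves in all.
Check: order respected (1 at step 6, 2 at step 7); 8 moves as required.

(3,3) -> (2,3) -> (1,3) -> (1,2) -> (2,2) -> (3,2) -> (4,2) -> (4,3) -> (5,3)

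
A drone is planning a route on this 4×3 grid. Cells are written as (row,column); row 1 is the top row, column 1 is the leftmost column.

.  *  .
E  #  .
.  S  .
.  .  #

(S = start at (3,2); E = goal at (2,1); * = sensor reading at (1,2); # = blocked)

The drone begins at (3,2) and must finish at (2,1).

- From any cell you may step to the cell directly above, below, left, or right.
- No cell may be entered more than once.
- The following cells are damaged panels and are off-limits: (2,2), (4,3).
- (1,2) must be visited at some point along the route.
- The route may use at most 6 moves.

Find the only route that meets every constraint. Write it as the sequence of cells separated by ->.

The budget equals the shortest possible length, so every move has to be on a shortest route through the required cells.
Route from (3,2): right to (3,3), 2× up (reaching (1,3)), 2× left (reaching (1,1)), down to (2,1) — 6 moves in all.
Check: all required cells visited; 6 ≤ 6 moves.

(3,2) -> (3,3) -> (2,3) -> (1,3) -> (1,2) -> (1,1) -> (2,1)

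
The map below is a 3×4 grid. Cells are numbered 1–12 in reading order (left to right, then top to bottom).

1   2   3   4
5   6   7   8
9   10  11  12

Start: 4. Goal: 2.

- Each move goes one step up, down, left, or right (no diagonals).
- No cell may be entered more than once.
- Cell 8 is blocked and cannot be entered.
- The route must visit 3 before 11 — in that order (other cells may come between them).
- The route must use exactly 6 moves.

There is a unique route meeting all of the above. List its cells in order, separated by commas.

The waypoints must appear in the order 3, 11, with no cell reused.
Route from 4: left 1 to 3, down 2 to 11, left 1 to 10, up 2 to 2 — 6 moves in all.
Check: order respected (3 at step 1, 11 at step 3); 6 moves as required.

4, 3, 7, 11, 10, 6, 2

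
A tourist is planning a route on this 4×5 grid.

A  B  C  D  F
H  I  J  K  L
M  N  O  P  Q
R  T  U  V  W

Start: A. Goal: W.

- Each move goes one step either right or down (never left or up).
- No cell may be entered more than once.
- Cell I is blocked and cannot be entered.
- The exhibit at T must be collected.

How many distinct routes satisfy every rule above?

A right/down-only route from A to W makes exactly 3 down-moves and 4 right-moves in some order.
With no other constraints that would be C(7,3) = 35 routes.
Split at T and multiply the segment counts (each segment already excludes blocked cells): A→T: 2; T→W: 1; product = 2.
That gives 2 routes.

2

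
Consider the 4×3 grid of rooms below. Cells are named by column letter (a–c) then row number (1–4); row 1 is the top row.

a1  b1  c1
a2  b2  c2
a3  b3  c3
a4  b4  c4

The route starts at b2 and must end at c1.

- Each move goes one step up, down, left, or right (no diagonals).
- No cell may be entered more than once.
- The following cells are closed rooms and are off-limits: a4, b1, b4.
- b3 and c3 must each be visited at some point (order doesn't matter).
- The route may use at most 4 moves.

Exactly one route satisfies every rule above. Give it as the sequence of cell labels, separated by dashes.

b2 - b3 - c3 - c2 - c1

Any route must reach b3 and c3 and still end at c1 within 4 moves, so the order of the required stops is forced.
Route from b2: down to b3, right to c3, 2× up (reaching c1) — 4 moves in all.
Check: all required cells visited; 4 ≤ 4 moves.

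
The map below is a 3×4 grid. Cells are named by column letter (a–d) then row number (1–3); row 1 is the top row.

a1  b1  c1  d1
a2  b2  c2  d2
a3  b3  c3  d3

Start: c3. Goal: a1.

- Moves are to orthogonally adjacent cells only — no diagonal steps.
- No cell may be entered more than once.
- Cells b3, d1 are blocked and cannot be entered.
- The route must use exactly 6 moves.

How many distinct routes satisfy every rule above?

Need simple routes of exactly 6 moves from c3 to a1 (Manhattan distance 4, so 1 moves are spent on a detour and 1 undoing it).
Enumerating: c3 c2 c1 b1 b2 a2 a1 | c3 d3 d2 c2 c1 b1 a1 | c3 d3 d2 c2 b2 b1 a1 | c3 d3 d2 c2 b2 a2 a1.
That gives 4 routes.

4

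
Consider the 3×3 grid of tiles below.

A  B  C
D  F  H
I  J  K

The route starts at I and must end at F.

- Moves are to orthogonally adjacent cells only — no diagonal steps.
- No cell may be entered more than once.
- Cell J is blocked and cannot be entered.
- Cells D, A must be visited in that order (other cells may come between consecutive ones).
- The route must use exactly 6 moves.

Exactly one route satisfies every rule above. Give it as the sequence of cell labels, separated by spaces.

I D A B C H F

The waypoints must appear in the order D, A, with no cell reused.
Route from I: 2× up (reaching A), 2× right (reaching C), down to H, left to F — 6 moves in all.
Check: order respected (D at step 1, A at step 2); 6 moves as required.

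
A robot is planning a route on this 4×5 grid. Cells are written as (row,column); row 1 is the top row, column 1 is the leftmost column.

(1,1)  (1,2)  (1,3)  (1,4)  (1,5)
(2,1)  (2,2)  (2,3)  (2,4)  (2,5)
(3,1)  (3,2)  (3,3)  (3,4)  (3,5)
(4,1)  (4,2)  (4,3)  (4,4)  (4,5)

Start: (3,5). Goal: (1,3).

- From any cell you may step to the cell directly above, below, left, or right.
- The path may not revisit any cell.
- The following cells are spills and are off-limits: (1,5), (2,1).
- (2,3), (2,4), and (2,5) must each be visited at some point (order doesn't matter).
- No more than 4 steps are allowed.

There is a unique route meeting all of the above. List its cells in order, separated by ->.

(3,5) -> (2,5) -> (2,4) -> (2,3) -> (1,3)

The budget equals the shortest possible length, so every move has to be on a shortest route through the required cells.
Route from (3,5): up 1 to (2,5), left 2 to (2,3), up 1 to (1,3) — 4 moves in all.
Check: all required cells visited; 4 ≤ 4 moves.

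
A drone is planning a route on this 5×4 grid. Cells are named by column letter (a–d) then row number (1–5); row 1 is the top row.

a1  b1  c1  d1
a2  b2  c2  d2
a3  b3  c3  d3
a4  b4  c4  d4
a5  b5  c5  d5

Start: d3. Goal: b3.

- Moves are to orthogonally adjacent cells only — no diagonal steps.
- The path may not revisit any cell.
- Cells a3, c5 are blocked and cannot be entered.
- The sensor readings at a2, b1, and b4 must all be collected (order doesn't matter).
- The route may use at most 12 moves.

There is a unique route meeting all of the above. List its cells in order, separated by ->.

The 12-move cap with required stops at a2, b1, b4 leaves no slack for detours.
Route from d3: up 2 to d1, left 3 to a1, down 1 to a2, right 2 to c2, down 2 to c4, left 1 to b4, up 1 to b3 — 12 moves in all.
Check: all required cells visited; 12 ≤ 12 moves.

d3 -> d2 -> d1 -> c1 -> b1 -> a1 -> a2 -> b2 -> c2 -> c3 -> c4 -> b4 -> b3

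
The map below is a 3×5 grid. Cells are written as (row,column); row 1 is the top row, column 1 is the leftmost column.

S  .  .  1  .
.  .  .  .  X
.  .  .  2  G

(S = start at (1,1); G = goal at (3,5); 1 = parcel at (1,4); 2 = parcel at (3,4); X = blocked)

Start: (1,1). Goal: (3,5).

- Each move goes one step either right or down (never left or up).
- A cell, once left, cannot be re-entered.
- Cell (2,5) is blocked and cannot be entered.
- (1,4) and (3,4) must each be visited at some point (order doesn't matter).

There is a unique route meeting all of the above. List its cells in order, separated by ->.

Moves only go right or down, so the column and row indices never decrease.
Route from (1,1): 3× right (reaching (1,4)), 2× down (reaching (3,4)), right to (3,5) — 6 moves in all.
Check: all required cells visited.

(1,1) -> (1,2) -> (1,3) -> (1,4) -> (2,4) -> (3,4) -> (3,5)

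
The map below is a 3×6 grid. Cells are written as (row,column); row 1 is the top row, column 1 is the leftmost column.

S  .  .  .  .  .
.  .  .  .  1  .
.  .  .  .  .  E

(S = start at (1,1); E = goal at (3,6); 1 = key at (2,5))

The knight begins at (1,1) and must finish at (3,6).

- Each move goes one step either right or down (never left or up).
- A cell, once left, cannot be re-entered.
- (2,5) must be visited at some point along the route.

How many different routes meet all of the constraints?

10

A right/down-only route from (1,1) to (3,6) makes exactly 2 down-moves and 5 right-moves in some order.
With no other constraints that would be C(7,2) = 21 routes.
Split at (2,5) and multiply the segment counts: (1,1)→(2,5): 5; (2,5)→(3,6): 2; product = 10.
That gives 10 routes.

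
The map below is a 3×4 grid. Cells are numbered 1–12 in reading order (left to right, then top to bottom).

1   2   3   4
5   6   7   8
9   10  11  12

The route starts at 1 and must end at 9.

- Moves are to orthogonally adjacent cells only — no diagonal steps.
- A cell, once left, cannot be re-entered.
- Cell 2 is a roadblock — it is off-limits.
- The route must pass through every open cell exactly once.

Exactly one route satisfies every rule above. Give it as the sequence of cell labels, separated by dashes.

Need to visit all 11 open cells exactly once, starting at 1 and ending at 9.
Cell 3 has only two open neighbours (7 and 4), so the path must pass straight through it: one of those is the cell it's entered from and the other is where it exits.
Route from 1: down 1 to 5, right 2 to 7, up 1 to 3, right 1 to 4, down 2 to 12, left 3 to 9 — 10 moves in all.
Check: all 11 open cells covered.

1 - 5 - 6 - 7 - 3 - 4 - 8 - 12 - 11 - 10 - 9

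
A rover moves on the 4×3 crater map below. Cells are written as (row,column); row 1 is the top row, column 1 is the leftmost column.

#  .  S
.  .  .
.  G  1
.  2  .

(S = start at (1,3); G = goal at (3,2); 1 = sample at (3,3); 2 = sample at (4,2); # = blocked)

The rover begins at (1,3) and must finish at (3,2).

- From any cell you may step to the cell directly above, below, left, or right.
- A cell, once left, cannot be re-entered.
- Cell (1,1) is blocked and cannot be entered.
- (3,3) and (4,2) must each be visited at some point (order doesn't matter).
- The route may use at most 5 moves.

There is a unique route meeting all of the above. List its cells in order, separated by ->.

Any route must reach (3,3) and (4,2) and still end at (3,2) within 5 moves, so the order of the required stops is forced.
Route from (1,3): down 3 to (4,3), left 1 to (4,2), up 1 to (3,2) — 5 moves in all.
Check: all required cells visited; 5 ≤ 5 moves.

(1,3) -> (2,3) -> (3,3) -> (4,3) -> (4,2) -> (3,2)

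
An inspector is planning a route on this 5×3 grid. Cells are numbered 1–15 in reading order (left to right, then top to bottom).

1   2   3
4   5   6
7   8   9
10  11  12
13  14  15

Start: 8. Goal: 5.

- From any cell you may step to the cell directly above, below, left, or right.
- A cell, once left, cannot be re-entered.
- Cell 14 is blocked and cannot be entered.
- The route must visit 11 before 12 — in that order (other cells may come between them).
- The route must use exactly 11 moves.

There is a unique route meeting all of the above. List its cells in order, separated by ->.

The waypoints must appear in the order 11, 12, with no cell reused.
Route from 8: left 1 to 7, down 1 to 10, right 2 to 12, up 3 to 3, left 2 to 1, down 1 to 4, right 1 to 5 — 11 moves in all.
Check: order respected (11 at step 3, 12 at step 4); 11 moves as required.

8 -> 7 -> 10 -> 11 -> 12 -> 9 -> 6 -> 3 -> 2 -> 1 -> 4 -> 5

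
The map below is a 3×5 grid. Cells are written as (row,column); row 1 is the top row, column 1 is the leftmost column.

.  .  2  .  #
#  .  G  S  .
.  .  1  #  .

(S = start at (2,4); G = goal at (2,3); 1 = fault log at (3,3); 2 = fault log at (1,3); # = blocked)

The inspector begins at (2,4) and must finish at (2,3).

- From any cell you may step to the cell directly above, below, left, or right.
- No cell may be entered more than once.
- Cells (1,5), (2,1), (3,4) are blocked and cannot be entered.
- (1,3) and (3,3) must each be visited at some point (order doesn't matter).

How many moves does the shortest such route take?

7

Any route passes through (1,3) and (3,3) in some order between (2,4) and (2,3). Summing Manhattan distances along each leg and taking the cheapest ordering ((2,4) → (3,3) → (1,3) → (2,3)) gives a lower bound of 2 + 2 + 1 = 5 moves.
The shortest route satisfying every rule uses 7 moves: (2,4) → (1,4) → (1,3) → (1,2) → (2,2) → (3,2) → (3,3) → (2,3).
The no-revisit rule (legs can't share cells) pushes the minimum above the 5-move bound; an exhaustive check rules out every length from 5 to 6, leaving 7 as the minimum.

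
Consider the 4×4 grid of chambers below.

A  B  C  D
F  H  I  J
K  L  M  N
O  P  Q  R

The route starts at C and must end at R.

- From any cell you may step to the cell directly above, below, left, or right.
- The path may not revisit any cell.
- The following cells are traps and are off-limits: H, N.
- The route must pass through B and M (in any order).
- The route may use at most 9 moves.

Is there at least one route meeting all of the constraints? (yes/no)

yes

One route that works: C → B → A → F → K → L → M → Q → R.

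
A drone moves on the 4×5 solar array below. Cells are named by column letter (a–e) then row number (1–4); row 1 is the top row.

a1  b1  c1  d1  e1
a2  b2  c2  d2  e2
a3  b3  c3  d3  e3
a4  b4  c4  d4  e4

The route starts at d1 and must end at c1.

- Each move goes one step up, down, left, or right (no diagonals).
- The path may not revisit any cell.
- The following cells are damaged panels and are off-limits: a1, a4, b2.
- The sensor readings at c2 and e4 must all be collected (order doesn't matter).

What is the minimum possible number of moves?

9

Any route passes through c2 and e4 in some order between d1 and c1. Summing Manhattan distances along each leg and taking the cheapest ordering (d1 → e4 → c2 → c1) gives a lower bound of 4 + 4 + 1 = 9 moves.
A route of 9 moves achieves this: d1 → d2 → d3 → e3 → e4 → d4 → c4 → c3 → c2 → c1.
Since 9 matches the lower bound, it is optimal.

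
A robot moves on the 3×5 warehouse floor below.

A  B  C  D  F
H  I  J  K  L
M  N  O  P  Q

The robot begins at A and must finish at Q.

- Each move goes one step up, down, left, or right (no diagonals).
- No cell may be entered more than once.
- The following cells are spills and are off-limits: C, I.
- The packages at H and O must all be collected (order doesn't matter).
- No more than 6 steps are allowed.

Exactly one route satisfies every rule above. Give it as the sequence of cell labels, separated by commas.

The budget equals the shortest possible length, so every move has to be on a shortest route through the required cells.
Route from A: down 2 to M, right 4 to Q — 6 moves in all.
Check: all required cells visited; 6 ≤ 6 moves.

A, H, M, N, O, P, Q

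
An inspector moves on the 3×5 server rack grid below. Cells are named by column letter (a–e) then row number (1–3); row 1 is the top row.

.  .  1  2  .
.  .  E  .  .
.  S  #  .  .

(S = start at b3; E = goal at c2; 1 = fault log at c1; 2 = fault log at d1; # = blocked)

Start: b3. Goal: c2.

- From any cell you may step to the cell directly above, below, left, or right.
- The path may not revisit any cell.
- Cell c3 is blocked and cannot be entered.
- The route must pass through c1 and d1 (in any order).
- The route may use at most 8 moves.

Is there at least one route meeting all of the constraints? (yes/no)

One route that works: b3 → b2 → b1 → c1 → d1 → d2 → c2.

yes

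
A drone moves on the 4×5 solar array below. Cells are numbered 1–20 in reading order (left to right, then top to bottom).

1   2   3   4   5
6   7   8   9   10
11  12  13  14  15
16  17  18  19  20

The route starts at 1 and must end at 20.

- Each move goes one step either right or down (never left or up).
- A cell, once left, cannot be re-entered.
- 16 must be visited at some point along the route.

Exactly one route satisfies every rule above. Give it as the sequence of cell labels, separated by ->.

Moves only go right or down, so the column and row indices never decrease.
Route from 1: down 3 to 16, right 4 to 20 — 7 moves in all.
Check: all required cells visited.

1 -> 6 -> 11 -> 16 -> 17 -> 18 -> 19 -> 20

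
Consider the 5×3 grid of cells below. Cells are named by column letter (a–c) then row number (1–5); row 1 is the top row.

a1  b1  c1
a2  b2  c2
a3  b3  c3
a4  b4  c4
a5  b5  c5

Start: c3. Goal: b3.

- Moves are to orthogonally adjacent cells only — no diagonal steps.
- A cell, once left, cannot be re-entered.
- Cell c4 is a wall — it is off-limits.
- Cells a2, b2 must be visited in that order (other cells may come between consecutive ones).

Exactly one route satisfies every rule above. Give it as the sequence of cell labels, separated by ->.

The waypoints must appear in the order a2, b2, with no cell reused.
Route from c3: 2× up (reaching c1), 2× left (reaching a1), down to a2, right to b2, down to b3 — 7 moves in all.
Check: order respected (a2 at step 5, b2 at step 6).

c3 -> c2 -> c1 -> b1 -> a1 -> a2 -> b2 -> b3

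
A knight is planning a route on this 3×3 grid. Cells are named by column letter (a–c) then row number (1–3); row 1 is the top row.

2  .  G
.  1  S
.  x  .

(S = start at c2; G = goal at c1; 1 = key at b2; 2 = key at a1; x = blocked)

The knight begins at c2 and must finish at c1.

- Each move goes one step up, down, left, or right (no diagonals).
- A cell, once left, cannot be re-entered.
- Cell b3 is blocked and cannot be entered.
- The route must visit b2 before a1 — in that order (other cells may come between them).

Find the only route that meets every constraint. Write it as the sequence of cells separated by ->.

The waypoints must appear in the order b2, a1, with no cell reused.
Route from c2: 2× left (reaching a2), up to a1, 2× right (reaching c1) — 5 moves in all.
Check: order respected (1 at step 1, 2 at step 3).

c2 -> b2 -> a2 -> a1 -> b1 -> c1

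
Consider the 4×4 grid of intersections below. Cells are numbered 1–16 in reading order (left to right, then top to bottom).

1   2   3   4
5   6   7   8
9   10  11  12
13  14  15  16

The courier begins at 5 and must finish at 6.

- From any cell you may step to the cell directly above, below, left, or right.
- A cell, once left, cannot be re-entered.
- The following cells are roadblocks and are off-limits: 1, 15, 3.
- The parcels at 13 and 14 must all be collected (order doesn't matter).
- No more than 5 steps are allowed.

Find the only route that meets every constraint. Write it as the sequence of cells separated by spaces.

The 5-move cap with required stops at 13, 14 leaves no slack for detours.
Route from 5: 2× down (reaching 13), right to 14, 2× up (reaching 6) — 5 moves in all.
Check: all required cells visited; 5 ≤ 5 moves.

5 9 13 14 10 6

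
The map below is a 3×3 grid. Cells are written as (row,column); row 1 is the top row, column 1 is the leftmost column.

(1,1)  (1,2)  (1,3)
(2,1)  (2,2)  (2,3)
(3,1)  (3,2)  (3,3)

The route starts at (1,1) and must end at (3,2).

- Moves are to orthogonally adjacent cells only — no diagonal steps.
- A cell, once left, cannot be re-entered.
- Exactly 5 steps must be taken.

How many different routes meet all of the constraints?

5

Need simple routes of exactly 5 moves from (1,1) to (3,2) (Manhattan distance 3, so 1 moves are spent on a detour and 1 undoing it).
Enumerating: (1,1) (2,1) (2,2) (2,3) (3,3) (3,2) | (1,1) (1,2) (2,2) (2,1) (3,1) (3,2) | (1,1) (1,2) (2,2) (2,3) (3,3) (3,2) | (1,1) (1,2) (1,3) (2,3) (3,3) (3,2) | (1,1) (1,2) (1,3) (2,3) (2,2) (3,2).
That gives 5 routes.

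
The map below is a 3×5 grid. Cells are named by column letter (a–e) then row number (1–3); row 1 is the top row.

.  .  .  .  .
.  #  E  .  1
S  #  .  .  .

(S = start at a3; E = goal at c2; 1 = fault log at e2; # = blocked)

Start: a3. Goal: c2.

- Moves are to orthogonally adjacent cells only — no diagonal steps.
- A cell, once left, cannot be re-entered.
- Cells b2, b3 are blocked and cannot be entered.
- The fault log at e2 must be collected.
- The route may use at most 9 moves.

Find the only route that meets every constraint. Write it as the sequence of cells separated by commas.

The budget equals the shortest possible length, so every move has to be on a shortest route through the required cells.
Route from a3: 2× up (reaching a1), 4× right (reaching e1), down to e2, 2× left (reaching c2) — 9 moves in all.
Check: all required cells visited; 9 ≤ 9 moves.

a3, a2, a1, b1, c1, d1, e1, e2, d2, c2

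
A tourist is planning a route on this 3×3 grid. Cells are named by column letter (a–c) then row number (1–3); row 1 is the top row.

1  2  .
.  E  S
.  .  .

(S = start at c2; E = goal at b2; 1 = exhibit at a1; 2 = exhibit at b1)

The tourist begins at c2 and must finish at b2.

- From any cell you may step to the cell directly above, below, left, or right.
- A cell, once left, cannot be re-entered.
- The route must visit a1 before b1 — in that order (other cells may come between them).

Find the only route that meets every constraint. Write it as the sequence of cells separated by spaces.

c2 c3 b3 a3 a2 a1 b1 b2

The waypoints must appear in the order a1, b1, with no cell reused.
Route from c2: down to c3, 2× left (reaching a3), 2× up (reaching a1), right to b1, down to b2 — 7 moves in all.
Check: order respected (1 at step 5, 2 at step 6).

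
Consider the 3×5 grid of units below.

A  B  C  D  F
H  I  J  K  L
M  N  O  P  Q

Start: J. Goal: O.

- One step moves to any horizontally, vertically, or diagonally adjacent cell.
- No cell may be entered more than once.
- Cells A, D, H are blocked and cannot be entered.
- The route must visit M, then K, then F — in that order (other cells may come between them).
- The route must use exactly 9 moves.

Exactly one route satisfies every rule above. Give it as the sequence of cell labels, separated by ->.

The waypoints must appear in the order M, K, F, with no cell reused.
Route from J: down-left 1 to N, left 1 to M, up-right 2 to C, down-right 1 to K, up-right 1 to F, down 1 to L, down-left 1 to P, left 1 to O — 9 moves in all.
Check: order respected (M at step 2, K at step 5, F at step 6); 9 moves as required.

J -> N -> M -> I -> C -> K -> F -> L -> P -> O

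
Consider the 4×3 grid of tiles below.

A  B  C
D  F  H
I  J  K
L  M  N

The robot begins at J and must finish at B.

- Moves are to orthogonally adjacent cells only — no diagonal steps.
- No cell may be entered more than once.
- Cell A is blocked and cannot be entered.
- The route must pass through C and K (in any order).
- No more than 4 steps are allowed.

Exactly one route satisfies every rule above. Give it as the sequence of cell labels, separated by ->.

The 4-move cap with required stops at C, K leaves no slack for detours.
Route from J: right to K, 2× up (reaching C), left to B — 4 moves in all.
Check: all required cells visited; 4 ≤ 4 moves.

J -> K -> H -> C -> B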